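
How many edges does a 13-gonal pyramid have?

26

A pyramid on an n-gon base has one n-gon and n triangles: V = 13 + 1 = 14, E = 2·13 = 26, F = 13 + 1 = 14.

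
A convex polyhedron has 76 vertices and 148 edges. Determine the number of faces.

Here V − E + F = 2.
F = 2 − V + E = 2 − 76 + 148 = 74.

74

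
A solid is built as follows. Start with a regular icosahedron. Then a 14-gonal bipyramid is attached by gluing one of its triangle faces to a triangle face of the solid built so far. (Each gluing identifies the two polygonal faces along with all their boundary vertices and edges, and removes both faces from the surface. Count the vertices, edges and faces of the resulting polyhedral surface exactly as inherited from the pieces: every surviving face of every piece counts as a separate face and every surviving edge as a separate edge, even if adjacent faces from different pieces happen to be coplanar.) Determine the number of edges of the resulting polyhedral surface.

A regular icosahedron: V=12, E=30, F=20.
Attach a 14-gonal bipyramid (V=16, E=42, F=28) along a 3-gon: merge 3 vertices and 3 edges, delete both glued faces → V=25, E=69, F=46.
Check: V − E + F = 25 − 69 + 46 = 2.

69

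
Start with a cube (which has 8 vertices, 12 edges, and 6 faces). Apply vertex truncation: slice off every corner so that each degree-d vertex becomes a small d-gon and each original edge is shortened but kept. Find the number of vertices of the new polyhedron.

Truncation replaces each original edge-end by a new vertex, so V′ = 2E = 24.
Each original edge survives, and each old vertex of degree d contributes d new edges; summing degrees gives Σd = 2E, so E′ = E + 2E = 3E = 36.
Each original face survives and each original vertex becomes one new face: F′ = F + V = 14.

24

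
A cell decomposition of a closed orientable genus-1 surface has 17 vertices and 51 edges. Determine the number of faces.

34

For a closed orientable surface of genus 1, χ = 2 − 2·1 = 0.
F = 0 − V + E = 0 − 17 + 51 = 34.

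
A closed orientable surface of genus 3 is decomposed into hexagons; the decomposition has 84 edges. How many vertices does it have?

χ = 2 − 2·3 = -4, and every face is a hexagon so 6F = 2E.
F = 2E/6 = 28. Then V = -4 + E − F = -4 + 84 − 28 = 52.

52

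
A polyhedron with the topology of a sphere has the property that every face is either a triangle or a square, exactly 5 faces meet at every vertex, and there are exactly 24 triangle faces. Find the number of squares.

2

Let x be the number of squares; then F = 24 + x.
Edge–face incidences: 2E = 3·24 + 4·x = 72 + 4x.
Every vertex has degree 5, so 5V = 2E.
Euler: V − E + F = 2 ⇒ (2E)/5 − E + (24 + x) = 2.
Multiply by 10: 2·(2E) − 5·(2E) + 10·(24 + x) = 20, i.e. 240 + 10x − 3·(72 + 4x) = 20.
Collecting terms: −2x + 24 = 20, so −2x = −4, so x = 2.
Then 2E = 72 + 4·2 = 80, so E = 40, V = 2E/5 = 16, F = 24 + 2 = 26.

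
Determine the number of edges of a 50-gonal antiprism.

200

An antiprism on an n-gon has two n-gon caps and 2n triangles: V = 2·50 = 100, E = 4·50 = 200, F = 2·50 + 2 = 102.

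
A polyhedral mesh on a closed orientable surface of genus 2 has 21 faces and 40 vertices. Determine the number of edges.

For a closed orientable surface of genus 2, χ = 2 − 2·2 = -2.
E = V + F − (-2) = 40 + 21 − (-2) = 63.

63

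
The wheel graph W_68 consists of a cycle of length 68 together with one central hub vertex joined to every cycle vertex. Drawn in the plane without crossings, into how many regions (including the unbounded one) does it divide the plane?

69

W_68 has V = 68 + 1 = 69 vertices and E = 2·68 = 136 edges.
By Euler's formula F = 2 − V + E = 2 − 69 + 136 = 69.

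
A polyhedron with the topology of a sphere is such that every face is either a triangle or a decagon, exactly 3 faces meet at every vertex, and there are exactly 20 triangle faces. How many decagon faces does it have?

12

Let x be the number of decagons; then F = 20 + x.
Edge–face incidences: 2E = 3·20 + 10·x = 60 + 10x.
Every vertex has degree 3, so 3V = 2E.
Euler: V − E + F = 2 ⇒ (2E)/3 − E + (20 + x) = 2.
Multiply by 6: 2·(2E) − 3·(2E) + 6·(20 + x) = 12, i.e. 120 + 6x − (60 + 10x) = 12.
Collecting terms: −4x + 60 = 12, so −4x = −48, so x = 12.
Then 2E = 60 + 10·12 = 180, so E = 90, V = 2E/3 = 60, F = 20 + 12 = 32.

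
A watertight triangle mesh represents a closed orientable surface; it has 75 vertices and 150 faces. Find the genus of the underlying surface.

Every face is a triangle, so 2E = 3·150 = 450, giving E = 225.
χ = V − E + F = 75 − 225 + 150 = 0.
For a closed orientable surface χ = 2 − 2g, so g = (2 − (0))/2 = 1.

1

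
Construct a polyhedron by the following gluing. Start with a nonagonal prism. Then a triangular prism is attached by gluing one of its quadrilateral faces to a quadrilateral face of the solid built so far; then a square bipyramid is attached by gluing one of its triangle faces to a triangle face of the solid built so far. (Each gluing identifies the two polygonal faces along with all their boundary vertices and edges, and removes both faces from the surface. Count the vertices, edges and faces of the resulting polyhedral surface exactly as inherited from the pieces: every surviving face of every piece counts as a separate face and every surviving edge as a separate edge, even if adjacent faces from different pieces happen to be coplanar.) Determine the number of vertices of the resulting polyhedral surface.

A nonagonal prism: V=18, E=27, F=11.
Attach a triangular prism (V=6, E=9, F=5) along a 4-gon: merge 4 vertices and 4 edges, delete both glued faces → V=20, E=32, F=14.
Attach a square bipyramid (V=6, E=12, F=8) along a 3-gon: merge 3 vertices and 3 edges, delete both glued faces → V=23, E=41, F=20.
Check: V − E + F = 23 − 41 + 20 = 2.

23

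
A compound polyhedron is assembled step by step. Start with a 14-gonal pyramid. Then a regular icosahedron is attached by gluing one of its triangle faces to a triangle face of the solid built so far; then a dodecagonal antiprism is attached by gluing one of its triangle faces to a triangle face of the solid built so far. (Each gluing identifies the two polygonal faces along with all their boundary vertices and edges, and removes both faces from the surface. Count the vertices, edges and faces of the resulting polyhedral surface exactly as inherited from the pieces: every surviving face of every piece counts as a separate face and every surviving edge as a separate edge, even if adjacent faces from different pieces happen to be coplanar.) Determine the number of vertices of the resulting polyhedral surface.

45

A 14-gonal pyramid: V=15, E=28, F=15.
Attach a regular icosahedron (V=12, E=30, F=20) along a 3-gon: merge 3 vertices and 3 edges, delete both glued faces → V=24, E=55, F=33.
Attach a dodecagonal antiprism (V=24, E=48, F=26) along a 3-gon: merge 3 vertices and 3 edges, delete both glued faces → V=45, E=100, F=57.
Check: V − E + F = 45 − 100 + 57 = 2.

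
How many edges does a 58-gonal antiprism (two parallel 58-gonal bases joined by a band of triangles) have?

232

An antiprism on an n-gon has two n-gon caps and 2n triangles: V = 2·58 = 116, E = 4·58 = 232, F = 2·58 + 2 = 118.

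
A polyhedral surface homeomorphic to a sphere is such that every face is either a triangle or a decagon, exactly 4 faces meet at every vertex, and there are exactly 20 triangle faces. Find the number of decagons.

2

Let x be the number of decagons; then F = 20 + x.
Edge–face incidences: 2E = 3·20 + 10·x = 60 + 10x.
Every vertex has degree 4, so 4V = 2E.
Euler: V − E + F = 2 ⇒ (2E)/4 − E + (20 + x) = 2.
Multiply by 8: 2·(2E) − 4·(2E) + 8·(20 + x) = 16, i.e. 160 + 8x − 2·(60 + 10x) = 16.
Collecting terms: −12x + 40 = 16, so −12x = −24, so x = 2.
Then 2E = 60 + 10·2 = 80, so E = 40, V = 2E/4 = 20, F = 20 + 2 = 22.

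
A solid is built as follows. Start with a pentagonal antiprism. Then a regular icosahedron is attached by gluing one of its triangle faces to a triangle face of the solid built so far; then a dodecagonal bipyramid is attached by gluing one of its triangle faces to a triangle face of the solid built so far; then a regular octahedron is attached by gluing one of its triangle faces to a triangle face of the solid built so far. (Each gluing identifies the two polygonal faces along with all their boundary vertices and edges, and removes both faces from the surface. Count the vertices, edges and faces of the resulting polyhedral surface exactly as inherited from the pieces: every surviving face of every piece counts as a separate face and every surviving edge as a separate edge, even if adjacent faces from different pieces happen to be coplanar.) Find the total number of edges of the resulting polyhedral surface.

89

A pentagonal antiprism: V=10, E=20, F=12.
Attach a regular icosahedron (V=12, E=30, F=20) along a 3-gon: merge 3 vertices and 3 edges, delete both glued faces → V=19, E=47, F=30.
Attach a dodecagonal bipyramid (V=14, E=36, F=24) along a 3-gon: merge 3 vertices and 3 edges, delete both glued faces → V=30, E=80, F=52.
Attach a regular octahedron (V=6, E=12, F=8) along a 3-gon: merge 3 vertices and 3 edges, delete both glued faces → V=33, E=89, F=58.
Check: V − E + F = 33 − 89 + 58 = 2.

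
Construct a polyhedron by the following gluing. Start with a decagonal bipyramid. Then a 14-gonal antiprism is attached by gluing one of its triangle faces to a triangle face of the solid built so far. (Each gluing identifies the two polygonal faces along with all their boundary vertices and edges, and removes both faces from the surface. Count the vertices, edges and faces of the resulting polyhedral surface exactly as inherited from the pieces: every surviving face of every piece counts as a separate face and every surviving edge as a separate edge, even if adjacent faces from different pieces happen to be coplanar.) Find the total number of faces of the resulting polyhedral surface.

A decagonal bipyramid: V=12, E=30, F=20.
Attach a 14-gonal antiprism (V=28, E=56, F=30) along a 3-gon: merge 3 vertices and 3 edges, delete both glued faces → V=37, E=83, F=48.
Check: V − E + F = 37 − 83 + 48 = 2.

48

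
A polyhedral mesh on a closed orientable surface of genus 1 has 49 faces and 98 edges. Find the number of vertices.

For a closed orientable surface of genus 1, χ = 2 − 2·1 = 0.
V = 0 + E − F = 0 + 98 − 49 = 49.

49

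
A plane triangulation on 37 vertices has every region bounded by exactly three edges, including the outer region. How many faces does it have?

70

In a plane triangulation 3F = 2E and V − E + F = 2, so F = 2V − 4 = 2·37 − 4 = 70.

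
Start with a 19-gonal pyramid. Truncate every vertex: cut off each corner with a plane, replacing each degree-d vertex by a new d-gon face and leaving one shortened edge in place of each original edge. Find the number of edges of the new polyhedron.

114

The base solid has V = 20, E = 38, F = 20.
Truncation replaces each original edge-end by a new vertex, so V′ = 2E = 76.
Each original edge survives, and each old vertex of degree d contributes d new edges; summing degrees gives Σd = 2E, so E′ = E + 2E = 3E = 114.
Each original face survives and each original vertex becomes one new face: F′ = F + V = 40.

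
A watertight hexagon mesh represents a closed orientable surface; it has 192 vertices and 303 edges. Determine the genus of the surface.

Every face is a hexagon and each edge borders two faces, so 6F = 2·303, giving F = 101.
χ = V − E + F = 192 − 303 + 101 = -10.
For a closed orientable surface χ = 2 − 2g, so g = (2 − (-10))/2 = 6.

6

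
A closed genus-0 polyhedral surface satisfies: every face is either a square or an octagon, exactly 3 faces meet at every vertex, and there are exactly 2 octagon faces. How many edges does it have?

24

Let x be the number of squares; then F = 2 + x.
Edge–face incidences: 2E = 8·2 + 4·x = 16 + 4x.
Every vertex has degree 3, so 3V = 2E.
Euler: V − E + F = 2 ⇒ (2E)/3 − E + (2 + x) = 2.
Multiply by 6: 2·(2E) − 3·(2E) + 6·(2 + x) = 12, i.e. 12 + 6x − (16 + 4x) = 12.
Collecting terms: 2x − 4 = 12, so 2x = 16, so x = 8.
Then 2E = 16 + 4·8 = 48, so E = 24, V = 2E/3 = 16, F = 2 + 8 = 10.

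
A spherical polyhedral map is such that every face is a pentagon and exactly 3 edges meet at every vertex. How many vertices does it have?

20

Each face has 5 edges and each edge borders two faces, so 2E = 5F.
Each vertex has degree 3, so 3V = 2E and hence V = 5F/3.
Euler: V − E + F = 2 ⇒ (5F/3) − (5F/2) + F = 2.
Multiply by 6: (10 − 15 + 6)F = 12, i.e. 1F = 12.
So F = 12, E = 5·12/2 = 30, V = 5·12/3 = 20.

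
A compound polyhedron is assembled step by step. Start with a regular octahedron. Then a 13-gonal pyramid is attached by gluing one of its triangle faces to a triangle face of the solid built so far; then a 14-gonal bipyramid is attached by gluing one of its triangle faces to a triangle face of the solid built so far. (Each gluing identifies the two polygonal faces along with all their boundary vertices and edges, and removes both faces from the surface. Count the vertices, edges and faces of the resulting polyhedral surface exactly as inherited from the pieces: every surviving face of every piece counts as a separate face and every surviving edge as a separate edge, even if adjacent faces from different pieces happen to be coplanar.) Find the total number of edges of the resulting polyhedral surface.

A regular octahedron: V=6, E=12, F=8.
Attach a 13-gonal pyramid (V=14, E=26, F=14) along a 3-gon: merge 3 vertices and 3 edges, delete both glued faces → V=17, E=35, F=20.
Attach a 14-gonal bipyramid (V=16, E=42, F=28) along a 3-gon: merge 3 vertices and 3 edges, delete both glued faces → V=30, E=74, F=46.
Check: V − E + F = 30 − 74 + 46 = 2.

74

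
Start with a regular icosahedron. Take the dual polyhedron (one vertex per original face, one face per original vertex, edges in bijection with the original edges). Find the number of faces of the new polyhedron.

12

The base solid has V = 12, E = 30, F = 20.
The dual swaps V and F and preserves E: V′ = F = 20, E′ = E = 30, F′ = V = 12.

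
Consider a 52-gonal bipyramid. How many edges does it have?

156

A bipyramid over an n-gon has 2n triangular faces and n + 2 vertices: V = 52 + 2 = 54, E = 3·52 = 156, F = 2·52 = 104.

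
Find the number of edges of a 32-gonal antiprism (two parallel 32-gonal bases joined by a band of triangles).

128

An antiprism on an n-gon has two n-gon caps and 2n triangles: V = 2·32 = 64, E = 4·32 = 128, F = 2·32 + 2 = 66.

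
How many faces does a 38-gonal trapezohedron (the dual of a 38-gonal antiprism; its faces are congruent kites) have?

76

The n-trapezohedron (dual of the n-antiprism) has V = 2·38 + 2 = 78, E = 4·38 = 152, F = 2·38 = 76.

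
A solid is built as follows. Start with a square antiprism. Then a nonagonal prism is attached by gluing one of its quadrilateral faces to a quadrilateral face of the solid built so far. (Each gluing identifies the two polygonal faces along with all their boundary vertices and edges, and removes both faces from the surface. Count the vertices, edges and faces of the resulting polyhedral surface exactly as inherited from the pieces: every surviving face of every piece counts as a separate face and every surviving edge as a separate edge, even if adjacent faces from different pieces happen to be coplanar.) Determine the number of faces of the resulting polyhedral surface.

A square antiprism: V=8, E=16, F=10.
Attach a nonagonal prism (V=18, E=27, F=11) along a 4-gon: merge 4 vertices and 4 edges, delete both glued faces → V=22, E=39, F=19.
Check: V − E + F = 22 − 39 + 19 = 2.

19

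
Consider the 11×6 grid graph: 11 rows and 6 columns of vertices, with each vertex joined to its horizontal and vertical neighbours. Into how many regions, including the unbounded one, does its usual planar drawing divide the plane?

51

The grid has V = 11·6 = 66 vertices and E = 11·5 + 6·10 = 115 edges.
F = 2 − V + E = 2 − 66 + 115 = 51.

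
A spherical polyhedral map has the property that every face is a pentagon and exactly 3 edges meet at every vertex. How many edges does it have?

30

Each face has 5 edges and each edge borders two faces, so 2E = 5F.
Each vertex has degree 3, so 3V = 2E and hence V = 5F/3.
Euler: V − E + F = 2 ⇒ (5F/3) − (5F/2) + F = 2.
Multiply by 6: (10 − 15 + 6)F = 12, i.e. 1F = 12.
So F = 12, E = 5·12/2 = 30, V = 5·12/3 = 20.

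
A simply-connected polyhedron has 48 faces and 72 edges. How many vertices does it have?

26

Here V − E + F = 2.
V = 2 + E − F = 2 + 72 − 48 = 26.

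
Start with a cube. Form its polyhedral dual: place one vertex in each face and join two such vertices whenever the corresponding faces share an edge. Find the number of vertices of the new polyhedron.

6

The base solid has V = 8, E = 12, F = 6.
The dual swaps V and F and preserves E: V′ = F = 6, E′ = E = 12, F′ = V = 8.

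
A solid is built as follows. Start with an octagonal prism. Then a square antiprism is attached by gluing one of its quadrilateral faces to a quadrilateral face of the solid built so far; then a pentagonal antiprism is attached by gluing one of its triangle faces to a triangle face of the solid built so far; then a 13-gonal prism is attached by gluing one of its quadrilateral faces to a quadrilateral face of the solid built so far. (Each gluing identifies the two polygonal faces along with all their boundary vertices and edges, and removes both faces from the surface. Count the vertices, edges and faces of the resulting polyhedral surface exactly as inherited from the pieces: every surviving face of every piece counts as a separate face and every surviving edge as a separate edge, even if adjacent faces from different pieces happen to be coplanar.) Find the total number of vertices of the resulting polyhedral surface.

49

An octagonal prism: V=16, E=24, F=10.
Attach a square antiprism (V=8, E=16, F=10) along a 4-gon: merge 4 vertices and 4 edges, delete both glued faces → V=20, E=36, F=18.
Attach a pentagonal antiprism (V=10, E=20, F=12) along a 3-gon: merge 3 vertices and 3 edges, delete both glued faces → V=27, E=53, F=28.
Attach a 13-gonal prism (V=26, E=39, F=15) along a 4-gon: merge 4 vertices and 4 edges, delete both glued faces → V=49, E=88, F=41.
Check: V − E + F = 49 − 88 + 41 = 2.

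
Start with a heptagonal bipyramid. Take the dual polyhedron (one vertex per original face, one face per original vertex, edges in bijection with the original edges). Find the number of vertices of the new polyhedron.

14

The base solid has V = 9, E = 21, F = 14.
The dual swaps V and F and preserves E: V′ = F = 14, E′ = E = 21, F′ = V = 9.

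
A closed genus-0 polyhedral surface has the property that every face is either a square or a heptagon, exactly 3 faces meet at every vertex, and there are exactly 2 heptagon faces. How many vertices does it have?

Let x be the number of squares; then F = 2 + x.
Edge–face incidences: 2E = 7·2 + 4·x = 14 + 4x.
Every vertex has degree 3, so 3V = 2E.
Euler: V − E + F = 2 ⇒ (2E)/3 − E + (2 + x) = 2.
Multiply by 6: 2·(2E) − 3·(2E) + 6·(2 + x) = 12, i.e. 12 + 6x − (14 + 4x) = 12.
Collecting terms: 2x − 2 = 12, so 2x = 14, so x = 7.
Then 2E = 14 + 4·7 = 42, so E = 21, V = 2E/3 = 14, F = 2 + 7 = 9.

14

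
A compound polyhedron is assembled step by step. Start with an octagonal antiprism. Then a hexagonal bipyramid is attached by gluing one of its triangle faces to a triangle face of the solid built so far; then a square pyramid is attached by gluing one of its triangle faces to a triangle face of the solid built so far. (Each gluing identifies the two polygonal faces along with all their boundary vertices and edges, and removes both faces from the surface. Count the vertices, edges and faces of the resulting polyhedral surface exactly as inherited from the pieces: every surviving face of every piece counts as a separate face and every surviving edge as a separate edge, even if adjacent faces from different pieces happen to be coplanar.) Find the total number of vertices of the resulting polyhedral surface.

23

An octagonal antiprism: V=16, E=32, F=18.
Attach a hexagonal bipyramid (V=8, E=18, F=12) along a 3-gon: merge 3 vertices and 3 edges, delete both glued faces → V=21, E=47, F=28.
Attach a square pyramid (V=5, E=8, F=5) along a 3-gon: merge 3 vertices and 3 edges, delete both glued faces → V=23, E=52, F=31.
Check: V − E + F = 23 − 52 + 31 = 2.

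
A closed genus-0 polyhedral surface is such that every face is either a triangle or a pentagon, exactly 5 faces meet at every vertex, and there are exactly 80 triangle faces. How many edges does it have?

Let x be the number of pentagons; then F = 80 + x.
Edge–face incidences: 2E = 3·80 + 5·x = 240 + 5x.
Every vertex has degree 5, so 5V = 2E.
Euler: V − E + F = 2 ⇒ (2E)/5 − E + (80 + x) = 2.
Multiply by 10: 2·(2E) − 5·(2E) + 10·(80 + x) = 20, i.e. 800 + 10x − 3·(240 + 5x) = 20.
Collecting terms: −5x + 80 = 20, so −5x = −60, so x = 12.
Then 2E = 240 + 5·12 = 300, so E = 150, V = 2E/5 = 60, F = 80 + 12 = 92.

150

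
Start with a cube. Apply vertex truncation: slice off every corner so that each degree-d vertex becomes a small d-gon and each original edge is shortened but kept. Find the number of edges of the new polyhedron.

The base solid has V = 8, E = 12, F = 6.
Truncation replaces each original edge-end by a new vertex, so V′ = 2E = 24.
Each original edge survives, and each old vertex of degree d contributes d new edges; summing degrees gives Σd = 2E, so E′ = E + 2E = 3E = 36.
Each original face survives and each original vertex becomes one new face: F′ = F + V = 14.

36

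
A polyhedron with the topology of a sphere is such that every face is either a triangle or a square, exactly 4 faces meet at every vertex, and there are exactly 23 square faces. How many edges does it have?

58

Let x be the number of triangles; then F = 23 + x.
Edge–face incidences: 2E = 4·23 + 3·x = 92 + 3x.
Every vertex has degree 4, so 4V = 2E.
Euler: V − E + F = 2 ⇒ (2E)/4 − E + (23 + x) = 2.
Multiply by 8: 2·(2E) − 4·(2E) + 8·(23 + x) = 16, i.e. 184 + 8x − 2·(92 + 3x) = 16.
Collecting terms: 2x = 16, so x = 8.
Then 2E = 92 + 3·8 = 116, so E = 58, V = 2E/4 = 29, F = 23 + 8 = 31.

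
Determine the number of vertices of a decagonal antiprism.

20

An antiprism on an n-gon has two n-gon caps and 2n triangles: V = 2·10 = 20, E = 4·10 = 40, F = 2·10 + 2 = 22.
Check: V − E + F = 20 − 40 + 22 = 2.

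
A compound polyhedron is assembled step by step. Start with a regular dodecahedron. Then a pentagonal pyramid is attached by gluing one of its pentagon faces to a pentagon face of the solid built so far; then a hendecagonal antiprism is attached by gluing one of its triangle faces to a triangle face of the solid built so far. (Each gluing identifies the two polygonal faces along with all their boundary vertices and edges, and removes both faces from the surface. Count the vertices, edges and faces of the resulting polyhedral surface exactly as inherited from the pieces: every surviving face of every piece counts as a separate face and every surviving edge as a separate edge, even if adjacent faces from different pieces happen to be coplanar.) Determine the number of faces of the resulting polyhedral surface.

38

A regular dodecahedron: V=20, E=30, F=12.
Attach a pentagonal pyramid (V=6, E=10, F=6) along a 5-gon: merge 5 vertices and 5 edges, delete both glued faces → V=21, E=35, F=16.
Attach a hendecagonal antiprism (V=22, E=44, F=24) along a 3-gon: merge 3 vertices and 3 edges, delete both glued faces → V=40, E=76, F=38.
Check: V − E + F = 40 − 76 + 38 = 2.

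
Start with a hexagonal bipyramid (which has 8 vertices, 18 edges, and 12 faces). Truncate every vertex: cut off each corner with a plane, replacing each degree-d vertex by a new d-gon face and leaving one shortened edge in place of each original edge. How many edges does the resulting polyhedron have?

54

Truncation replaces each original edge-end by a new vertex, so V′ = 2E = 36.
Each original edge survives, and each old vertex of degree d contributes d new edges; summing degrees gives Σd = 2E, so E′ = E + 2E = 3E = 54.
Each original face survives and each original vertex becomes one new face: F′ = F + V = 20.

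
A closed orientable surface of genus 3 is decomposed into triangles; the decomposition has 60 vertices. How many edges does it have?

χ = 2 − 2·3 = -4, and every face is a triangle so 3F = 2E.
V − E + F = -4 with E = 3F/2 gives 60 − (3/2 − 1)·F = -4, so F = 128 and E = 192.

192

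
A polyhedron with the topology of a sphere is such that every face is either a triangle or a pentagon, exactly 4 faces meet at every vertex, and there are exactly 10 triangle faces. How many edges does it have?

Let x be the number of pentagons; then F = 10 + x.
Edge–face incidences: 2E = 3·10 + 5·x = 30 + 5x.
Every vertex has degree 4, so 4V = 2E.
Euler: V − E + F = 2 ⇒ (2E)/4 − E + (10 + x) = 2.
Multiply by 8: 2·(2E) − 4·(2E) + 8·(10 + x) = 16, i.e. 80 + 8x − 2·(30 + 5x) = 16.
Collecting terms: −2x + 20 = 16, so −2x = −4, so x = 2.
Then 2E = 30 + 5·2 = 40, so E = 20, V = 2E/4 = 10, F = 10 + 2 = 12.

20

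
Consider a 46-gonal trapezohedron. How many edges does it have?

The n-trapezohedron (dual of the n-antiprism) has V = 2·46 + 2 = 94, E = 4·46 = 184, F = 2·46 = 92.

184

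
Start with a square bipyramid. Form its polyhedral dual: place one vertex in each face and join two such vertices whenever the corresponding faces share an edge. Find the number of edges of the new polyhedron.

12

The base solid has V = 6, E = 12, F = 8.
The dual swaps V and F and preserves E: V′ = F = 8, E′ = E = 12, F′ = V = 6.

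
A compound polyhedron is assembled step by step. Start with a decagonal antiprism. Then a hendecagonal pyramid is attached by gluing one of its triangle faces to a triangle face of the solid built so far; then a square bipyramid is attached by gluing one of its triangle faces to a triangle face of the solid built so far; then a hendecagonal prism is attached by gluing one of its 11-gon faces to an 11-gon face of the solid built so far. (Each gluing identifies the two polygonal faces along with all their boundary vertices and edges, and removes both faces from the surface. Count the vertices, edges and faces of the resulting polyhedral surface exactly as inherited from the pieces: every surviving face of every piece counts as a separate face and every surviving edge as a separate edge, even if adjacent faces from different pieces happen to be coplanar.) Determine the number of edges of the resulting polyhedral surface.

90

A decagonal antiprism: V=20, E=40, F=22.
Attach a hendecagonal pyramid (V=12, E=22, F=12) along a 3-gon: merge 3 vertices and 3 edges, delete both glued faces → V=29, E=59, F=32.
Attach a square bipyramid (V=6, E=12, F=8) along a 3-gon: merge 3 vertices and 3 edges, delete both glued faces → V=32, E=68, F=38.
Attach a hendecagonal prism (V=22, E=33, F=13) along an 11-gon: merge 11 vertices and 11 edges, delete both glued faces → V=43, E=90, F=49.
Check: V − E + F = 43 − 90 + 49 = 2.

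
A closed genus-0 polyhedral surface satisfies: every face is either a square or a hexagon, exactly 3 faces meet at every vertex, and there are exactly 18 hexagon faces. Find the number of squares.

Let x be the number of squares; then F = 18 + x.
Edge–face incidences: 2E = 6·18 + 4·x = 108 + 4x.
Every vertex has degree 3, so 3V = 2E.
Euler: V − E + F = 2 ⇒ (2E)/3 − E + (18 + x) = 2.
Multiply by 6: 2·(2E) − 3·(2E) + 6·(18 + x) = 12, i.e. 108 + 6x − (108 + 4x) = 12.
Collecting terms: 2x = 12, so x = 6.
Then 2E = 108 + 4·6 = 132, so E = 66, V = 2E/3 = 44, F = 18 + 6 = 24.

6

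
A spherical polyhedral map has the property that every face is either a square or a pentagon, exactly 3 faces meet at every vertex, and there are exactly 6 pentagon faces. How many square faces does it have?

Let x be the number of squares; then F = 6 + x.
Edge–face incidences: 2E = 5·6 + 4·x = 30 + 4x.
Every vertex has degree 3, so 3V = 2E.
Euler: V − E + F = 2 ⇒ (2E)/3 − E + (6 + x) = 2.
Multiply by 6: 2·(2E) − 3·(2E) + 6·(6 + x) = 12, i.e. 36 + 6x − (30 + 4x) = 12.
Collecting terms: 2x + 6 = 12, so 2x = 6, so x = 3.
Then 2E = 30 + 4·3 = 42, so E = 21, V = 2E/3 = 14, F = 6 + 3 = 9.

3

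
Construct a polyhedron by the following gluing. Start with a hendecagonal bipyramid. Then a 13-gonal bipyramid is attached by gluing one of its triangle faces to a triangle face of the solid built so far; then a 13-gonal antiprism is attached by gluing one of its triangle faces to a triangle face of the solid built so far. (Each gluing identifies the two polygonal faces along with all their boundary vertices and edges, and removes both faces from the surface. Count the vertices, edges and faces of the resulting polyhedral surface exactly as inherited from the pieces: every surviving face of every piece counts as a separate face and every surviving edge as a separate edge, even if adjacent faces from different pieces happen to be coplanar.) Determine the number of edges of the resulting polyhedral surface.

118

A hendecagonal bipyramid: V=13, E=33, F=22.
Attach a 13-gonal bipyramid (V=15, E=39, F=26) along a 3-gon: merge 3 vertices and 3 edges, delete both glued faces → V=25, E=69, F=46.
Attach a 13-gonal antiprism (V=26, E=52, F=28) along a 3-gon: merge 3 vertices and 3 edges, delete both glued faces → V=48, E=118, F=72.
Check: V − E + F = 48 − 118 + 72 = 2.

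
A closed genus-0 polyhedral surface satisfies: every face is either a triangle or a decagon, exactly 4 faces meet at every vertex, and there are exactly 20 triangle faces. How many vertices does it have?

Let x be the number of decagons; then F = 20 + x.
Edge–face incidences: 2E = 3·20 + 10·x = 60 + 10x.
Every vertex has degree 4, so 4V = 2E.
Euler: V − E + F = 2 ⇒ (2E)/4 − E + (20 + x) = 2.
Multiply by 8: 2·(2E) − 4·(2E) + 8·(20 + x) = 16, i.e. 160 + 8x − 2·(60 + 10x) = 16.
Collecting terms: −12x + 40 = 16, so −12x = −24, so x = 2.
Then 2E = 60 + 10·2 = 80, so E = 40, V = 2E/4 = 20, F = 20 + 2 = 22.

20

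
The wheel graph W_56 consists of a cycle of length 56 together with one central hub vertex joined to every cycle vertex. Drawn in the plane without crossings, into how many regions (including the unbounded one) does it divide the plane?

57

W_56 has V = 56 + 1 = 57 vertices and E = 2·56 = 112 edges.
By Euler's formula F = 2 − V + E = 2 − 57 + 112 = 57.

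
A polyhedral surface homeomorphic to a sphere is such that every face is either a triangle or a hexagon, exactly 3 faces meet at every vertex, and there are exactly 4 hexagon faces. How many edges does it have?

Let x be the number of triangles; then F = 4 + x.
Edge–face incidences: 2E = 6·4 + 3·x = 24 + 3x.
Every vertex has degree 3, so 3V = 2E.
Euler: V − E + F = 2 ⇒ (2E)/3 − E + (4 + x) = 2.
Multiply by 6: 2·(2E) − 3·(2E) + 6·(4 + x) = 12, i.e. 24 + 6x − (24 + 3x) = 12.
Collecting terms: 3x = 12, so x = 4.
Then 2E = 24 + 3·4 = 36, so E = 18, V = 2E/3 = 12, F = 4 + 4 = 8.

18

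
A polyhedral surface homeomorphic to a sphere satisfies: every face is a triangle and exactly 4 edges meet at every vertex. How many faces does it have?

8

Each face has 3 edges and each edge borders two faces, so 2E = 3F.
Each vertex has degree 4, so 4V = 2E and hence V = 3F/4.
Euler: V − E + F = 2 ⇒ (3F/4) − (3F/2) + F = 2.
Multiply by 8: (6 − 12 + 8)F = 16, i.e. 2F = 16.
So F = 8, E = 3·8/2 = 12, V = 3·8/4 = 6.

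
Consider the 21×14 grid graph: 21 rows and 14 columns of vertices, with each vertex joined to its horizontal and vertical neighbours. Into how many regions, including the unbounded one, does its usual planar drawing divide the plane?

The grid has V = 21·14 = 294 vertices and E = 21·13 + 14·20 = 553 edges.
F = 2 − V + E = 2 − 294 + 553 = 261.

261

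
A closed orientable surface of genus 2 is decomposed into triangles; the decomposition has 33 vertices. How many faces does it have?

70

χ = 2 − 2·2 = -2, and every face is a triangle so 3F = 2E.
V − E + F = -2 with E = 3F/2 gives 33 − (3/2 − 1)·F = -2, so F = 70 and E = 105.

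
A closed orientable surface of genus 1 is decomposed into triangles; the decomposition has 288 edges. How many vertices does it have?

χ = 2 − 2·1 = 0, and every face is a triangle so 3F = 2E.
F = 2E/3 = 192. Then V = 0 + E − F = 0 + 288 − 192 = 96.

96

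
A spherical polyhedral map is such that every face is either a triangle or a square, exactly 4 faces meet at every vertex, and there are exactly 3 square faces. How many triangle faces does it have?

8

Let x be the number of triangles; then F = 3 + x.
Edge–face incidences: 2E = 4·3 + 3·x = 12 + 3x.
Every vertex has degree 4, so 4V = 2E.
Euler: V − E + F = 2 ⇒ (2E)/4 − E + (3 + x) = 2.
Multiply by 8: 2·(2E) − 4·(2E) + 8·(3 + x) = 16, i.e. 24 + 8x − 2·(12 + 3x) = 16.
Collecting terms: 2x = 16, so x = 8.
Then 2E = 12 + 3·8 = 36, so E = 18, V = 2E/4 = 9, F = 3 + 8 = 11.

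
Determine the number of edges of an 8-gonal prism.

24

A prism on an n-gon has two n-gon bases and n rectangular sides: V = 2·8 = 16, E = 3·8 = 24, F = 8 + 2 = 10.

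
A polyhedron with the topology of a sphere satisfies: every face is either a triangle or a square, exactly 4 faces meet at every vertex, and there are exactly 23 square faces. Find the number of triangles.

Let x be the number of triangles; then F = 23 + x.
Edge–face incidences: 2E = 4·23 + 3·x = 92 + 3x.
Every vertex has degree 4, so 4V = 2E.
Euler: V − E + F = 2 ⇒ (2E)/4 − E + (23 + x) = 2.
Multiply by 8: 2·(2E) − 4·(2E) + 8·(23 + x) = 16, i.e. 184 + 8x − 2·(92 + 3x) = 16.
Collecting terms: 2x = 16, so x = 8.
Then 2E = 92 + 3·8 = 116, so E = 58, V = 2E/4 = 29, F = 23 + 8 = 31.

8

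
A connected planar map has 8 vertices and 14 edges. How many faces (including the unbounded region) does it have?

8

Euler's formula for a connected plane graph: V − E + F = 2, so F = 2 − 8 + 14 = 8.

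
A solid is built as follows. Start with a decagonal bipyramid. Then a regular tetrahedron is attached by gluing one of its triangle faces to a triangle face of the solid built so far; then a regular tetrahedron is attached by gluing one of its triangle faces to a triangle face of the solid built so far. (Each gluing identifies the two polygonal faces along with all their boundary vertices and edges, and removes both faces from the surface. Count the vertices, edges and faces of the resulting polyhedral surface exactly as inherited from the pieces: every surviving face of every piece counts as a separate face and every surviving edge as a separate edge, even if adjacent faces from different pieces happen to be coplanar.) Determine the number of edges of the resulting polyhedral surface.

A decagonal bipyramid: V=12, E=30, F=20.
Attach a regular tetrahedron (V=4, E=6, F=4) along a 3-gon: merge 3 vertices and 3 edges, delete both glued faces → V=13, E=33, F=22.
Attach a regular tetrahedron (V=4, E=6, F=4) along a 3-gon: merge 3 vertices and 3 edges, delete both glued faces → V=14, E=36, F=24.
Check: V − E + F = 14 − 36 + 24 = 2.

36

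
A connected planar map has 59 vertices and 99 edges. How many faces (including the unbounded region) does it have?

42

Euler's formula for a connected plane graph: V − E + F = 2, so F = 2 − 59 + 99 = 42.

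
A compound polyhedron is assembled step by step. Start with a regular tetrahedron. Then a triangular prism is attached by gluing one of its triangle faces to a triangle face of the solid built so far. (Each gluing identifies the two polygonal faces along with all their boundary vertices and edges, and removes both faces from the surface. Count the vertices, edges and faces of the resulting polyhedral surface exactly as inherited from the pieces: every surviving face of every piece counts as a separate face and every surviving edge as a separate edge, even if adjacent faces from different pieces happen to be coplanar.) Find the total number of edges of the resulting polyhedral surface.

A regular tetrahedron: V=4, E=6, F=4.
Attach a triangular prism (V=6, E=9, F=5) along a 3-gon: merge 3 vertices and 3 edges, delete both glued faces → V=7, E=12, F=7.
Check: V − E + F = 7 − 12 + 7 = 2.

12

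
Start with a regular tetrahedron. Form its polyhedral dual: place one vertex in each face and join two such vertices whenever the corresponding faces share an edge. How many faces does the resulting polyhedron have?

The base solid has V = 4, E = 6, F = 4.
The dual swaps V and F and preserves E: V′ = F = 4, E′ = E = 6, F′ = V = 4.

4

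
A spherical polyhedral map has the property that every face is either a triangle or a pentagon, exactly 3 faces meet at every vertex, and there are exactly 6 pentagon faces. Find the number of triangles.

Let x be the number of triangles; then F = 6 + x.
Edge–face incidences: 2E = 5·6 + 3·x = 30 + 3x.
Every vertex has degree 3, so 3V = 2E.
Euler: V − E + F = 2 ⇒ (2E)/3 − E + (6 + x) = 2.
Multiply by 6: 2·(2E) − 3·(2E) + 6·(6 + x) = 12, i.e. 36 + 6x − (30 + 3x) = 12.
Collecting terms: 3x + 6 = 12, so 3x = 6, so x = 2.
Then 2E = 30 + 3·2 = 36, so E = 18, V = 2E/3 = 12, F = 6 + 2 = 8.

2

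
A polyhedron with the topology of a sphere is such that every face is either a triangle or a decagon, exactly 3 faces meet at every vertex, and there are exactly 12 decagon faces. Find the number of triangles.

Let x be the number of triangles; then F = 12 + x.
Edge–face incidences: 2E = 10·12 + 3·x = 120 + 3x.
Every vertex has degree 3, so 3V = 2E.
Euler: V − E + F = 2 ⇒ (2E)/3 − E + (12 + x) = 2.
Multiply by 6: 2·(2E) − 3·(2E) + 6·(12 + x) = 12, i.e. 72 + 6x − (120 + 3x) = 12.
Collecting terms: 3x − 48 = 12, so 3x = 60, so x = 20.
Then 2E = 120 + 3·20 = 180, so E = 90, V = 2E/3 = 60, F = 12 + 20 = 32.

20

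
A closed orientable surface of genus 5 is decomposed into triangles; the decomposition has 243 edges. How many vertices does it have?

73

χ = 2 − 2·5 = -8, and every face is a triangle so 3F = 2E.
F = 2E/3 = 162. Then V = -8 + E − F = -8 + 243 − 162 = 73.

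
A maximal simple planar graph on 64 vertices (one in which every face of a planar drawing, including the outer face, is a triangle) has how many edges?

186

In a plane triangulation 3F = 2E and V − E + F = 2, so E = 3V − 6 = 3·64 − 6 = 186.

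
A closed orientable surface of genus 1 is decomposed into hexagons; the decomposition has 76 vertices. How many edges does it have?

χ = 2 − 2·1 = 0, and every face is a hexagon so 6F = 2E.
V − E + F = 0 with E = 6F/2 gives 76 − (6/2 − 1)·F = 0, so F = 38 and E = 114.

114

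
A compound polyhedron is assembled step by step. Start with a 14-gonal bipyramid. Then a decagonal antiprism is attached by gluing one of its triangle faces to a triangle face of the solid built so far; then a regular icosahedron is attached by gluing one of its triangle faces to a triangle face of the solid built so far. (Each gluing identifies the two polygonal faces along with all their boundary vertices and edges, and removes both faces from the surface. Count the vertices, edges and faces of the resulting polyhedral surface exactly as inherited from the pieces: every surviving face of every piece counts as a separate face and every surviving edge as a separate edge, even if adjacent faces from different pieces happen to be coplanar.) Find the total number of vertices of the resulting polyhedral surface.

A 14-gonal bipyramid: V=16, E=42, F=28.
Attach a decagonal antiprism (V=20, E=40, F=22) along a 3-gon: merge 3 vertices and 3 edges, delete both glued faces → V=33, E=79, F=48.
Attach a regular icosahedron (V=12, E=30, F=20) along a 3-gon: merge 3 vertices and 3 edges, delete both glued faces → V=42, E=106, F=66.
Check: V − E + F = 42 − 106 + 66 = 2.

42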